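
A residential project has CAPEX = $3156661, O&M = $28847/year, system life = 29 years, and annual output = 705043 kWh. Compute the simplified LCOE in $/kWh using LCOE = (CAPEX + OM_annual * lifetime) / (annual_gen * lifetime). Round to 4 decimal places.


Total cost = CAPEX + OM * lifetime = 3156661 + 28847 * 29 = 3156661 + 836563 = 3993224
Total generation = annual * lifetime = 705043 * 29 = 20446247 kWh
LCOE = 3993224 / 20446247
LCOE = 0.1953 $/kWh

0.1953


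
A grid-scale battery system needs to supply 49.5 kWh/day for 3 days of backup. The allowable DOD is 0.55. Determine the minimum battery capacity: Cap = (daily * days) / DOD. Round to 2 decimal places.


Total energy needed = daily * days = 49.5 * 3 = 148.5 kWh
Account for depth of discharge:
  Cap = total_energy / DOD = 148.5 / 0.55
  Cap = 270.00 kWh

270.00


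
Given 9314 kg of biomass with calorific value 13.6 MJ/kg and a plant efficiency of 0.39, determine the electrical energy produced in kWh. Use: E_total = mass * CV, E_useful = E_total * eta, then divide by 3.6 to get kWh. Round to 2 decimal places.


Total energy = mass * CV = 9314 * 13.6 = 126670.4 MJ
Useful energy = total * eta = 126670.4 * 0.39 = 49401.46 MJ
Convert to kWh: 49401.46 / 3.6
Useful energy = 13722.63 kWh

13722.63


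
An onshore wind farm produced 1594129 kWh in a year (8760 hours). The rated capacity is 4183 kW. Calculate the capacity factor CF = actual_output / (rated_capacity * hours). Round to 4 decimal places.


Capacity factor = actual output / maximum possible output
Maximum possible = rated * hours = 4183 * 8760 = 36643080 kWh
CF = 1594129 / 36643080
CF = 0.0435

0.0435


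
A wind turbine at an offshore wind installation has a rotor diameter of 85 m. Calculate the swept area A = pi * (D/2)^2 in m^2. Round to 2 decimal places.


Compute the rotor radius:
  r = D / 2 = 85 / 2 = 42.5 m
Calculate swept area:
  A = pi * r^2 = pi * 42.5^2
  A = 5674.50 m^2

5674.50


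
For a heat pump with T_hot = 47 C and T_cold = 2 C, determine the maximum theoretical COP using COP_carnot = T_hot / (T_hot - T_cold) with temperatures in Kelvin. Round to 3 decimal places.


Convert to Kelvin:
  T_hot = 47 + 273.15 = 320.15 K
  T_cold = 2 + 273.15 = 275.15 K
Apply Carnot COP formula:
  COP = T_hot_K / (T_hot_K - T_cold_K) = 320.15 / 45.0
  COP = 7.114

7.114


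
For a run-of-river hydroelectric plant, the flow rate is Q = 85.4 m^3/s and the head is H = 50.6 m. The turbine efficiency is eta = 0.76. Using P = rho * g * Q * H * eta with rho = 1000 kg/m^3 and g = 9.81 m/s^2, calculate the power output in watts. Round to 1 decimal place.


Apply the hydropower formula P = rho * g * Q * H * eta
rho * g = 1000 * 9.81 = 9810.0
P = 9810.0 * 85.4 * 50.6 * 0.76
P = 32217436.9 W

32217436.9


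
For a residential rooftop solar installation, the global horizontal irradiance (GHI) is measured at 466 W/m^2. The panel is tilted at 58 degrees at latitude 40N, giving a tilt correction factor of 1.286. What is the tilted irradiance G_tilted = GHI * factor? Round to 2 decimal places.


Identify the given values:
  GHI = 466 W/m^2, tilt correction factor = 1.286
Apply the formula G_tilted = GHI * factor:
  G_tilted = 466 * 1.286
  G_tilted = 599.28 W/m^2

599.28


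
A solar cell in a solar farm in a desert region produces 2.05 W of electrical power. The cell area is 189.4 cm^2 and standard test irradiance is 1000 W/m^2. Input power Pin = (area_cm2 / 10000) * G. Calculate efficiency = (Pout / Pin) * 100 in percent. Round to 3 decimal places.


First compute the input power:
  Pin = area_cm2 / 10000 * G = 189.4 / 10000 * 1000 = 18.94 W
Then compute efficiency:
  Efficiency = (Pout / Pin) * 100 = (2.05 / 18.94) * 100
  Efficiency = 10.824%

10.824


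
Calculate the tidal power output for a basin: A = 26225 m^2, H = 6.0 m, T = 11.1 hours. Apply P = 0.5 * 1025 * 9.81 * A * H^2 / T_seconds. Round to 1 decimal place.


Convert period to seconds: T = 11.1 * 3600 = 39960.0 s
H^2 = 6.0^2 = 36.0
P = 0.5 * rho * g * A * H^2 / T
P = 0.5 * 1025 * 9.81 * 26225 * 36.0 / 39960.0
P = 118783.3 W

118783.3


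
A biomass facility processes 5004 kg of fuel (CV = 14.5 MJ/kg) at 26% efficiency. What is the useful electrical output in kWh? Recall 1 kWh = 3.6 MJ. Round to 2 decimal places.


Total energy = mass * CV = 5004 * 14.5 = 72558.0 MJ
Useful energy = total * eta = 72558.0 * 0.26 = 18865.08 MJ
Convert to kWh: 18865.08 / 3.6
Useful energy = 5240.30 kWh

5240.30


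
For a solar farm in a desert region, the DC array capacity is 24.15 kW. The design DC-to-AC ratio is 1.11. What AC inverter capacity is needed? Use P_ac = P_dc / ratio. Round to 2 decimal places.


The inverter AC capacity is determined by the DC/AC ratio.
Given: P_dc = 24.15 kW, DC/AC ratio = 1.11
P_ac = P_dc / ratio = 24.15 / 1.11
P_ac = 21.76 kW

21.76


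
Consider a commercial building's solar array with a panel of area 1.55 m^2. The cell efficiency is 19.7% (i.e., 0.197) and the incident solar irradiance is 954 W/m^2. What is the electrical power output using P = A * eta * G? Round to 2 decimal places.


Use the solar power formula P = A * eta * G.
Given: A = 1.55 m^2, eta = 0.197, G = 954 W/m^2
P = 1.55 * 0.197 * 954
P = 291.30 W

291.30


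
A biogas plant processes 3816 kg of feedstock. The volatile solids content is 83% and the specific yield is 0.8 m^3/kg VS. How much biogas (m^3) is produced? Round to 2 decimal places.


Compute volatile solids:
  VS = mass * VS_fraction = 3816 * 0.83 = 3167.28 kg
Calculate biogas volume:
  Biogas = VS * specific_yield = 3167.28 * 0.8
  Biogas = 2533.82 m^3

2533.82


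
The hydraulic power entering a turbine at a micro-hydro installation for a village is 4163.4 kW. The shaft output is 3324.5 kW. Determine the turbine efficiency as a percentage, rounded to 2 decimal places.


Turbine efficiency = (output power / input power) * 100
eta = (3324.5 / 4163.4) * 100
eta = 79.85%

79.85


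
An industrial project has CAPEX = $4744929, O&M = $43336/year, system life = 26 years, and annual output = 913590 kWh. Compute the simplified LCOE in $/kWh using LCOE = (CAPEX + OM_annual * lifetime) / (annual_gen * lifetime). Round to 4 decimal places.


Total cost = CAPEX + OM * lifetime = 4744929 + 43336 * 26 = 4744929 + 1126736 = 5871665
Total generation = annual * lifetime = 913590 * 26 = 23753340 kWh
LCOE = 5871665 / 23753340
LCOE = 0.2472 $/kWh

0.2472


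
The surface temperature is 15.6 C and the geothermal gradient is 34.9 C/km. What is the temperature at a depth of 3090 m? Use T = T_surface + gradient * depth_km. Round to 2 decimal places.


Convert depth to km: 3090 / 1000 = 3.09 km
Temperature increase = gradient * depth_km = 34.9 * 3.09 = 107.84 C
Temperature at depth = T_surface + delta_T = 15.6 + 107.84
T = 123.44 C

123.44


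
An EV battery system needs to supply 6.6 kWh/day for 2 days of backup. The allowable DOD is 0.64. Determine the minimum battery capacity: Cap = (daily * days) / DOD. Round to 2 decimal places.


Total energy needed = daily * days = 6.6 * 2 = 13.2 kWh
Account for depth of discharge:
  Cap = total_energy / DOD = 13.2 / 0.64
  Cap = 20.63 kWh

20.63


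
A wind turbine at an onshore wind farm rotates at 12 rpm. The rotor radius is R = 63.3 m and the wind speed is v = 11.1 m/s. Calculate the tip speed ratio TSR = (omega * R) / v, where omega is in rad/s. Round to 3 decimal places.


Convert rotational speed to rad/s:
  omega = 12 * 2 * pi / 60 = 1.2566 rad/s
Compute tip speed:
  v_tip = omega * R = 1.2566 * 63.3 = 79.545 m/s
Tip speed ratio:
  TSR = v_tip / v_wind = 79.545 / 11.1 = 7.166

7.166


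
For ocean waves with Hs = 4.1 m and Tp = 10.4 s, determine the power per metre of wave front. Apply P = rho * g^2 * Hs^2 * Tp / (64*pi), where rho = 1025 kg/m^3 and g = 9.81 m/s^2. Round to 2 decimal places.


Apply wave power formula:
  g^2 = 9.81^2 = 96.2361
  Hs^2 = 4.1^2 = 16.81
  Numerator = rho * g^2 * Hs^2 * Tp = 1025 * 96.2361 * 16.81 * 10.4 = 17244989.45
  Denominator = 64 * pi = 201.0619
  P = 17244989.45 / 201.0619 = 85769.54 W/m

85769.54


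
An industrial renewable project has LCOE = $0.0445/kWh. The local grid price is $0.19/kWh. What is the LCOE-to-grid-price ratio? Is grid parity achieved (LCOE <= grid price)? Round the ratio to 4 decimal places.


Compare LCOE to grid price:
  LCOE = $0.0445/kWh, Grid price = $0.19/kWh
  Ratio = LCOE / grid_price = 0.0445 / 0.19 = 0.2342
  Grid parity achieved (ratio <= 1)? yes

0.2342


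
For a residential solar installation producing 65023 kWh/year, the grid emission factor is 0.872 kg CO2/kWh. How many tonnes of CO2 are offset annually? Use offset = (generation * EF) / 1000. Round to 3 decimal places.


CO2 offset in kg = generation * emission_factor
CO2 offset = 65023 * 0.872 = 56700.06 kg
Convert to tonnes:
  CO2 offset = 56700.06 / 1000 = 56.700 tonnes

56.700


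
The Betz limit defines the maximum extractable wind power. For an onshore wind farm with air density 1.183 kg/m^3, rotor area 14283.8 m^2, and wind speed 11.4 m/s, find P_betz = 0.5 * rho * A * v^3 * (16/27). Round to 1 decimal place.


The Betz coefficient Cp_max = 16/27 = 0.5926
v^3 = 11.4^3 = 1481.544
P_betz = 0.5 * rho * A * v^3 * Cp_max
P_betz = 0.5 * 1.183 * 14283.8 * 1481.544 * 0.5926
P_betz = 7417700.3 W

7417700.3


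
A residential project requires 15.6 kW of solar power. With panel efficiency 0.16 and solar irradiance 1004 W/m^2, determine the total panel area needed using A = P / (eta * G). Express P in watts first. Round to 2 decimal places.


Convert target power to watts: P = 15.6 * 1000 = 15600.0 W
Compute denominator: eta * G = 0.16 * 1004 = 160.64
Required area A = P / (eta * G) = 15600.0 / 160.64
A = 97.11 m^2

97.11


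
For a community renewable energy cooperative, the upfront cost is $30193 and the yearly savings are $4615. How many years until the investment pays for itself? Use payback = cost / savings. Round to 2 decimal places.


Simple payback period = initial cost / annual savings
Payback = 30193 / 4615
Payback = 6.54 years

6.54


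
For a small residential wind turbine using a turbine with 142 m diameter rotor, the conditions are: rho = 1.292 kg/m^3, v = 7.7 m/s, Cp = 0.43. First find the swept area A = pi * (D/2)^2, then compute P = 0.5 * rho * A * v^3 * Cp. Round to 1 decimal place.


Step 1 -- Compute swept area:
  A = pi * (D/2)^2 = pi * (142/2)^2 = 15836.77 m^2
Step 2 -- Apply wind power equation:
  P = 0.5 * rho * A * v^3 * Cp
  v^3 = 7.7^3 = 456.533
  P = 0.5 * 1.292 * 15836.77 * 456.533 * 0.43
  P = 2008351.5 W

2008351.5


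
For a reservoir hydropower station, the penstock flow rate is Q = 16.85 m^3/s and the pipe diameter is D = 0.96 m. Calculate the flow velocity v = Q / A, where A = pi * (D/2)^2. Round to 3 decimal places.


Compute pipe cross-sectional area:
  A = pi * (D/2)^2 = pi * (0.96/2)^2 = 0.7238 m^2
Calculate velocity:
  v = Q / A = 16.85 / 0.7238
  v = 23.279 m/s

23.279


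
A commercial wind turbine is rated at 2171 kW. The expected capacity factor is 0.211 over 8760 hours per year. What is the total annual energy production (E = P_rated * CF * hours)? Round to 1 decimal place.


Annual energy = rated_kW * capacity_factor * hours_per_year
Given: P_rated = 2171 kW, CF = 0.211, hours = 8760
E = 2171 * 0.211 * 8760
E = 4012789.6 kWh

4012789.6


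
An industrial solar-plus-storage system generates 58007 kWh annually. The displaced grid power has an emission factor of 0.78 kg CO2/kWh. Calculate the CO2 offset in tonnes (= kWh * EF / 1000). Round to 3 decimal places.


CO2 offset in kg = generation * emission_factor
CO2 offset = 58007 * 0.78 = 45245.46 kg
Convert to tonnes:
  CO2 offset = 45245.46 / 1000 = 45.245 tonnes

45.245


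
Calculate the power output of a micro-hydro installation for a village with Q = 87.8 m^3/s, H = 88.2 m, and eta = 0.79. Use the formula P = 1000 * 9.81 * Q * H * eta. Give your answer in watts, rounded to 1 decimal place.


Apply the hydropower formula P = rho * g * Q * H * eta
rho * g = 1000 * 9.81 = 9810.0
P = 9810.0 * 87.8 * 88.2 * 0.79
P = 60014915.6 W

60014915.6


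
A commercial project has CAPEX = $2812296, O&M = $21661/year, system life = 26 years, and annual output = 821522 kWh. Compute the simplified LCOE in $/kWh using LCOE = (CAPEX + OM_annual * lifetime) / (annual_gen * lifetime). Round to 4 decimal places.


Total cost = CAPEX + OM * lifetime = 2812296 + 21661 * 26 = 2812296 + 563186 = 3375482
Total generation = annual * lifetime = 821522 * 26 = 21359572 kWh
LCOE = 3375482 / 21359572
LCOE = 0.1580 $/kWh

0.1580


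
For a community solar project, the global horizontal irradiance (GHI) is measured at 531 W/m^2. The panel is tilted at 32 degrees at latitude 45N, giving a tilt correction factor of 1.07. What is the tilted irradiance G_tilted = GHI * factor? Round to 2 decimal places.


Identify the given values:
  GHI = 531 W/m^2, tilt correction factor = 1.07
Apply the formula G_tilted = GHI * factor:
  G_tilted = 531 * 1.07
  G_tilted = 568.17 W/m^2

568.17


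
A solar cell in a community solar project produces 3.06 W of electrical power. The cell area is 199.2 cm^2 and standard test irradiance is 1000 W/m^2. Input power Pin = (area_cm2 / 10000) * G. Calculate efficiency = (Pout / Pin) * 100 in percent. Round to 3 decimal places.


First compute the input power:
  Pin = area_cm2 / 10000 * G = 199.2 / 10000 * 1000 = 19.92 W
Then compute efficiency:
  Efficiency = (Pout / Pin) * 100 = (3.06 / 19.92) * 100
  Efficiency = 15.361%

15.361


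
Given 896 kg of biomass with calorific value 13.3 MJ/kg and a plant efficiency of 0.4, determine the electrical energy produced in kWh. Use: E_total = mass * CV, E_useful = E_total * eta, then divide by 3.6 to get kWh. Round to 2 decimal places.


Total energy = mass * CV = 896 * 13.3 = 11916.8 MJ
Useful energy = total * eta = 11916.8 * 0.4 = 4766.72 MJ
Convert to kWh: 4766.72 / 3.6
Useful energy = 1324.09 kWh

1324.09


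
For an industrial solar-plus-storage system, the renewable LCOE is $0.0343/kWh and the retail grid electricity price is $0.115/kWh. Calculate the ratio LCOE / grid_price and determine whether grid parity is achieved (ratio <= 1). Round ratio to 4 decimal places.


Compare LCOE to grid price:
  LCOE = $0.0343/kWh, Grid price = $0.115/kWh
  Ratio = LCOE / grid_price = 0.0343 / 0.115 = 0.2983
  Grid parity achieved (ratio <= 1)? yes

0.2983


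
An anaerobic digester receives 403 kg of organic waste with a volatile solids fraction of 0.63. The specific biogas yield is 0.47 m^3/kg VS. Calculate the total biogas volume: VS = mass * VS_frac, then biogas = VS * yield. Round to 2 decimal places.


Compute volatile solids:
  VS = mass * VS_fraction = 403 * 0.63 = 253.89 kg
Calculate biogas volume:
  Biogas = VS * specific_yield = 253.89 * 0.47
  Biogas = 119.33 m^3

119.33


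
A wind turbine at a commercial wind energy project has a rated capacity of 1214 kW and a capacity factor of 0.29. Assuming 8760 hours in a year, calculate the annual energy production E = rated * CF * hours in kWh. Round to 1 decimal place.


Annual energy = rated_kW * capacity_factor * hours_per_year
Given: P_rated = 1214 kW, CF = 0.29, hours = 8760
E = 1214 * 0.29 * 8760
E = 3084045.6 kWh

3084045.6


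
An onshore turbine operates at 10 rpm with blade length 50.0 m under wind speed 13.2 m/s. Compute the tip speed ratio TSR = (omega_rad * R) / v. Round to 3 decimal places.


Convert rotational speed to rad/s:
  omega = 10 * 2 * pi / 60 = 1.0472 rad/s
Compute tip speed:
  v_tip = omega * R = 1.0472 * 50.0 = 52.36 m/s
Tip speed ratio:
  TSR = v_tip / v_wind = 52.36 / 13.2 = 3.967

3.967


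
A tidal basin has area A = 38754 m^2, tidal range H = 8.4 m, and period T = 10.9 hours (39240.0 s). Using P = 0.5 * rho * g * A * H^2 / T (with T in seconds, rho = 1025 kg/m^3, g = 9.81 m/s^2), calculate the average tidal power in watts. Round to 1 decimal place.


Convert period to seconds: T = 10.9 * 3600 = 39240.0 s
H^2 = 8.4^2 = 70.56
P = 0.5 * rho * g * A * H^2 / T
P = 0.5 * 1025 * 9.81 * 38754 * 70.56 / 39240.0
P = 350355.5 W

350355.5


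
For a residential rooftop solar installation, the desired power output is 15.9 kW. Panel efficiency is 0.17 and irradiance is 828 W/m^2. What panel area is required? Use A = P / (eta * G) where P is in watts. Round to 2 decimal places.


Convert target power to watts: P = 15.9 * 1000 = 15900.0 W
Compute denominator: eta * G = 0.17 * 828 = 140.76
Required area A = P / (eta * G) = 15900.0 / 140.76
A = 112.96 m^2

112.96


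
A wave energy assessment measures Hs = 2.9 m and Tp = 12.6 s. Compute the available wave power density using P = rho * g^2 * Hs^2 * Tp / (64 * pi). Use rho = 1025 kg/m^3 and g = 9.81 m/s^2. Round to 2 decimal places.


Apply wave power formula:
  g^2 = 9.81^2 = 96.2361
  Hs^2 = 2.9^2 = 8.41
  Numerator = rho * g^2 * Hs^2 * Tp = 1025 * 96.2361 * 8.41 * 12.6 = 10452698.44
  Denominator = 64 * pi = 201.0619
  P = 10452698.44 / 201.0619 = 51987.46 W/m

51987.46


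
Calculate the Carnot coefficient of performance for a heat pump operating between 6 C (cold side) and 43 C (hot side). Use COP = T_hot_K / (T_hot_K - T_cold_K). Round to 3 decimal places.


Convert to Kelvin:
  T_hot = 43 + 273.15 = 316.15 K
  T_cold = 6 + 273.15 = 279.15 K
Apply Carnot COP formula:
  COP = T_hot_K / (T_hot_K - T_cold_K) = 316.15 / 37.0
  COP = 8.545

8.545


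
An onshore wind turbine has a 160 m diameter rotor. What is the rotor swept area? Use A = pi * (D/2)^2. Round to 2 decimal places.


Compute the rotor radius:
  r = D / 2 = 160 / 2 = 80.0 m
Calculate swept area:
  A = pi * r^2 = pi * 80.0^2
  A = 20106.19 m^2

20106.19


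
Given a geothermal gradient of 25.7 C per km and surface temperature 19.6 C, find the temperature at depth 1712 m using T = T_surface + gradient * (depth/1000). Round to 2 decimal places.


Convert depth to km: 1712 / 1000 = 1.712 km
Temperature increase = gradient * depth_km = 25.7 * 1.712 = 44.0 C
Temperature at depth = T_surface + delta_T = 19.6 + 44.0
T = 63.60 C

63.60


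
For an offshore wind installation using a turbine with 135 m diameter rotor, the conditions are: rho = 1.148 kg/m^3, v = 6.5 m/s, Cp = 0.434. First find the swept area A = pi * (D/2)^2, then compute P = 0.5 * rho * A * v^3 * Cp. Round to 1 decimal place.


Step 1 -- Compute swept area:
  A = pi * (D/2)^2 = pi * (135/2)^2 = 14313.88 m^2
Step 2 -- Apply wind power equation:
  P = 0.5 * rho * A * v^3 * Cp
  v^3 = 6.5^3 = 274.625
  P = 0.5 * 1.148 * 14313.88 * 274.625 * 0.434
  P = 979262.5 W

979262.5


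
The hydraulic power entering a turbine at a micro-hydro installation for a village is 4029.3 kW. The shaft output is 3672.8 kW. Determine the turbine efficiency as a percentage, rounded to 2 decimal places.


Turbine efficiency = (output power / input power) * 100
eta = (3672.8 / 4029.3) * 100
eta = 91.15%

91.15


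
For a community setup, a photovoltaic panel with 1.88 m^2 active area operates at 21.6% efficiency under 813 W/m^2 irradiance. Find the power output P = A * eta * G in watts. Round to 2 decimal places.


Use the solar power formula P = A * eta * G.
Given: A = 1.88 m^2, eta = 0.216, G = 813 W/m^2
P = 1.88 * 0.216 * 813
P = 330.14 W

330.14


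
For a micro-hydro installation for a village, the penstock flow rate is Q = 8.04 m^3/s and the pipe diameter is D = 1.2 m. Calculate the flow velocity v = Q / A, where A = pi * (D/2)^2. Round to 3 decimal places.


Compute pipe cross-sectional area:
  A = pi * (D/2)^2 = pi * (1.2/2)^2 = 1.131 m^2
Calculate velocity:
  v = Q / A = 8.04 / 1.131
  v = 7.109 m/s

7.109


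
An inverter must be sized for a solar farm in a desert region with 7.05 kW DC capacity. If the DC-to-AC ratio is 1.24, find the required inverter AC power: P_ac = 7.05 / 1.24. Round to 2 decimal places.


The inverter AC capacity is determined by the DC/AC ratio.
Given: P_dc = 7.05 kW, DC/AC ratio = 1.24
P_ac = P_dc / ratio = 7.05 / 1.24
P_ac = 5.69 kW

5.69


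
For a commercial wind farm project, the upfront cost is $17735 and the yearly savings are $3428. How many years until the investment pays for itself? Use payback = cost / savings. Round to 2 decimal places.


Simple payback period = initial cost / annual savings
Payback = 17735 / 3428
Payback = 5.17 years

5.17


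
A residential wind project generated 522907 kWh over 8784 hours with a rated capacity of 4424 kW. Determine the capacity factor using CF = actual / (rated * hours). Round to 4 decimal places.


Capacity factor = actual output / maximum possible output
Maximum possible = rated * hours = 4424 * 8784 = 38860416 kWh
CF = 522907 / 38860416
CF = 0.0135

0.0135


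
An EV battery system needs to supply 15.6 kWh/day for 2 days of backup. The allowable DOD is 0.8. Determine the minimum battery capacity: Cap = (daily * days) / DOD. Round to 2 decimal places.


Total energy needed = daily * days = 15.6 * 2 = 31.2 kWh
Account for depth of discharge:
  Cap = total_energy / DOD = 31.2 / 0.8
  Cap = 39.00 kWh

39.00


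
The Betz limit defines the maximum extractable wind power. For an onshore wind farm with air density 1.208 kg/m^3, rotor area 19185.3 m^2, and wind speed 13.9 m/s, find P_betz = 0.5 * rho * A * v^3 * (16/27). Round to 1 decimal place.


The Betz coefficient Cp_max = 16/27 = 0.5926
v^3 = 13.9^3 = 2685.619
P_betz = 0.5 * rho * A * v^3 * Cp_max
P_betz = 0.5 * 1.208 * 19185.3 * 2685.619 * 0.5926
P_betz = 18441920.8 W

18441920.8


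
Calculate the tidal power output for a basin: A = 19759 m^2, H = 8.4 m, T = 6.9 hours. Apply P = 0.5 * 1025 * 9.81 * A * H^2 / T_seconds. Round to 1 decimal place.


Convert period to seconds: T = 6.9 * 3600 = 24840.0 s
H^2 = 8.4^2 = 70.56
P = 0.5 * rho * g * A * H^2 / T
P = 0.5 * 1025 * 9.81 * 19759 * 70.56 / 24840.0
P = 282185.6 W

282185.6


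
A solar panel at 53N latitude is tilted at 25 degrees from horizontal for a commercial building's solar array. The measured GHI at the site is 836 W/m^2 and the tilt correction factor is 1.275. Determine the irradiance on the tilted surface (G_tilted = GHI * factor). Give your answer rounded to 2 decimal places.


Identify the given values:
  GHI = 836 W/m^2, tilt correction factor = 1.275
Apply the formula G_tilted = GHI * factor:
  G_tilted = 836 * 1.275
  G_tilted = 1065.90 W/m^2

1065.90


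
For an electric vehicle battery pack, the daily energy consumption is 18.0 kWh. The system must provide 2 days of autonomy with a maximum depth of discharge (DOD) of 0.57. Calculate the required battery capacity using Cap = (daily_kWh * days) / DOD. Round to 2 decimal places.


Total energy needed = daily * days = 18.0 * 2 = 36.0 kWh
Account for depth of discharge:
  Cap = total_energy / DOD = 36.0 / 0.57
  Cap = 63.16 kWh

63.16


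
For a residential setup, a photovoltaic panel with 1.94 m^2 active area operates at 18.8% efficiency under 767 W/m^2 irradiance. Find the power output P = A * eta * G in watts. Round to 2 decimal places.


Use the solar power formula P = A * eta * G.
Given: A = 1.94 m^2, eta = 0.188, G = 767 W/m^2
P = 1.94 * 0.188 * 767
P = 279.74 W

279.74


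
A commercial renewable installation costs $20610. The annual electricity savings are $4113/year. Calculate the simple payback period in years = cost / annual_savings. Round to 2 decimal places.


Simple payback period = initial cost / annual savings
Payback = 20610 / 4113
Payback = 5.01 years

5.01


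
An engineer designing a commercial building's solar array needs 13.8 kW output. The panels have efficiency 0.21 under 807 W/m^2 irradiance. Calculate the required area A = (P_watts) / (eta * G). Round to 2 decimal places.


Convert target power to watts: P = 13.8 * 1000 = 13800.0 W
Compute denominator: eta * G = 0.21 * 807 = 169.47
Required area A = P / (eta * G) = 13800.0 / 169.47
A = 81.43 m^2

81.43


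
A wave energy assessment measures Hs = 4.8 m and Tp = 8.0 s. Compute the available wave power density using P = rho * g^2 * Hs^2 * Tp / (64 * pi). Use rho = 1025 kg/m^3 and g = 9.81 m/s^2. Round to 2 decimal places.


Apply wave power formula:
  g^2 = 9.81^2 = 96.2361
  Hs^2 = 4.8^2 = 23.04
  Numerator = rho * g^2 * Hs^2 * Tp = 1025 * 96.2361 * 23.04 * 8.0 = 18181693.9
  Denominator = 64 * pi = 201.0619
  P = 18181693.9 / 201.0619 = 90428.33 W/m

90428.33


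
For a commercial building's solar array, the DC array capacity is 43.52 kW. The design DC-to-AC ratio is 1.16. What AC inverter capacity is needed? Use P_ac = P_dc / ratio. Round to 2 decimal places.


The inverter AC capacity is determined by the DC/AC ratio.
Given: P_dc = 43.52 kW, DC/AC ratio = 1.16
P_ac = P_dc / ratio = 43.52 / 1.16
P_ac = 37.52 kW

37.52


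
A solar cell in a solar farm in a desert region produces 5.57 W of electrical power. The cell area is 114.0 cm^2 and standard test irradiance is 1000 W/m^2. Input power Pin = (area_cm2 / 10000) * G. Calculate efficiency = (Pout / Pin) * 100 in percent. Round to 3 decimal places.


First compute the input power:
  Pin = area_cm2 / 10000 * G = 114.0 / 10000 * 1000 = 11.4 W
Then compute efficiency:
  Efficiency = (Pout / Pin) * 100 = (5.57 / 11.4) * 100
  Efficiency = 48.860%

48.860


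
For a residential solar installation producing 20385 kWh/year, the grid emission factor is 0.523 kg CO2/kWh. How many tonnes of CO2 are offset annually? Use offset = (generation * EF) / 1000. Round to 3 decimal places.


CO2 offset in kg = generation * emission_factor
CO2 offset = 20385 * 0.523 = 10661.36 kg
Convert to tonnes:
  CO2 offset = 10661.36 / 1000 = 10.661 tonnes

10.661


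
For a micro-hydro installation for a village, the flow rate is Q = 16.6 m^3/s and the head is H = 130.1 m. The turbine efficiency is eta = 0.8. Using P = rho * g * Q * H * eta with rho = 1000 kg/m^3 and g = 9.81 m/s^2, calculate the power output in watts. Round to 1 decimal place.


Apply the hydropower formula P = rho * g * Q * H * eta
rho * g = 1000 * 9.81 = 9810.0
P = 9810.0 * 16.6 * 130.1 * 0.8
P = 16949011.7 W

16949011.7


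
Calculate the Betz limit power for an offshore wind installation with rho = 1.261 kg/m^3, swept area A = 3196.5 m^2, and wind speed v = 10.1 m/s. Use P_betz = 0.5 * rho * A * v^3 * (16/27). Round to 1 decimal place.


The Betz coefficient Cp_max = 16/27 = 0.5926
v^3 = 10.1^3 = 1030.301
P_betz = 0.5 * rho * A * v^3 * Cp_max
P_betz = 0.5 * 1.261 * 3196.5 * 1030.301 * 0.5926
P_betz = 1230495.8 W

1230495.8


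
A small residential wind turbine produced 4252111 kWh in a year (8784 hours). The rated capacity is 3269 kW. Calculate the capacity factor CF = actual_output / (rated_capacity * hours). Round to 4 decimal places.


Capacity factor = actual output / maximum possible output
Maximum possible = rated * hours = 3269 * 8784 = 28714896 kWh
CF = 4252111 / 28714896
CF = 0.1481

0.1481


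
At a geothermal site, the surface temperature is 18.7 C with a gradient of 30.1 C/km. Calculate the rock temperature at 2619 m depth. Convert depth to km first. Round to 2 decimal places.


Convert depth to km: 2619 / 1000 = 2.619 km
Temperature increase = gradient * depth_km = 30.1 * 2.619 = 78.83 C
Temperature at depth = T_surface + delta_T = 18.7 + 78.83
T = 97.53 C

97.53


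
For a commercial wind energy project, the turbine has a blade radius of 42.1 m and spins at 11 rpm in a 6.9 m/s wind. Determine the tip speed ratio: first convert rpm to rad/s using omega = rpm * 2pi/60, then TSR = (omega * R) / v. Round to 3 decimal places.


Convert rotational speed to rad/s:
  omega = 11 * 2 * pi / 60 = 1.1519 rad/s
Compute tip speed:
  v_tip = omega * R = 1.1519 * 42.1 = 48.496 m/s
Tip speed ratio:
  TSR = v_tip / v_wind = 48.496 / 6.9 = 7.028

7.028


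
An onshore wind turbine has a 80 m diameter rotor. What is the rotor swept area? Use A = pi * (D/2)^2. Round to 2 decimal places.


Compute the rotor radius:
  r = D / 2 = 80 / 2 = 40.0 m
Calculate swept area:
  A = pi * r^2 = pi * 40.0^2
  A = 5026.55 m^2

5026.55


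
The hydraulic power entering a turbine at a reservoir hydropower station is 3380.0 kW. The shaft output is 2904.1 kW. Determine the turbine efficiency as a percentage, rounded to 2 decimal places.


Turbine efficiency = (output power / input power) * 100
eta = (2904.1 / 3380.0) * 100
eta = 85.92%

85.92


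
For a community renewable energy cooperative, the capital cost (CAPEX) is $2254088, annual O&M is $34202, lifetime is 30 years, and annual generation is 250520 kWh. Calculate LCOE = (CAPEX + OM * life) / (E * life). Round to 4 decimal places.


Total cost = CAPEX + OM * lifetime = 2254088 + 34202 * 30 = 2254088 + 1026060 = 3280148
Total generation = annual * lifetime = 250520 * 30 = 7515600 kWh
LCOE = 3280148 / 7515600
LCOE = 0.4364 $/kWh

0.4364


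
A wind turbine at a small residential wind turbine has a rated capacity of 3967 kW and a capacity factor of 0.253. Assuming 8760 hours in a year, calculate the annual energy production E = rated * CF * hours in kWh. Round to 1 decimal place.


Annual energy = rated_kW * capacity_factor * hours_per_year
Given: P_rated = 3967 kW, CF = 0.253, hours = 8760
E = 3967 * 0.253 * 8760
E = 8791982.8 kWh

8791982.8


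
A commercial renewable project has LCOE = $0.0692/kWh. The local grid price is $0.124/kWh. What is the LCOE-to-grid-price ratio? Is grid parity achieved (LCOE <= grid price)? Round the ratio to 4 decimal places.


Compare LCOE to grid price:
  LCOE = $0.0692/kWh, Grid price = $0.124/kWh
  Ratio = LCOE / grid_price = 0.0692 / 0.124 = 0.5581
  Grid parity achieved (ratio <= 1)? yes

0.5581


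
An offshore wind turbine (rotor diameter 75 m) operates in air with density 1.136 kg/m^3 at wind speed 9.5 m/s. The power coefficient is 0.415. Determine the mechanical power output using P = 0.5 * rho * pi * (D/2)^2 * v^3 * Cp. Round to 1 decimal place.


Step 1 -- Compute swept area:
  A = pi * (D/2)^2 = pi * (75/2)^2 = 4417.86 m^2
Step 2 -- Apply wind power equation:
  P = 0.5 * rho * A * v^3 * Cp
  v^3 = 9.5^3 = 857.375
  P = 0.5 * 1.136 * 4417.86 * 857.375 * 0.415
  P = 892852.4 W

892852.4


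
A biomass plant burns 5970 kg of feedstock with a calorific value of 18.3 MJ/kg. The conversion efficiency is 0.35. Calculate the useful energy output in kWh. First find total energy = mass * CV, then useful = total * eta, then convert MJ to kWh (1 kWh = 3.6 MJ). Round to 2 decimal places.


Total energy = mass * CV = 5970 * 18.3 = 109251.0 MJ
Useful energy = total * eta = 109251.0 * 0.35 = 38237.85 MJ
Convert to kWh: 38237.85 / 3.6
Useful energy = 10621.63 kWh

10621.63


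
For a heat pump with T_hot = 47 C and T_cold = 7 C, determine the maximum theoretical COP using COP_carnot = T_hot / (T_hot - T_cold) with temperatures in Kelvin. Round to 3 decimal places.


Convert to Kelvin:
  T_hot = 47 + 273.15 = 320.15 K
  T_cold = 7 + 273.15 = 280.15 K
Apply Carnot COP formula:
  COP = T_hot_K / (T_hot_K - T_cold_K) = 320.15 / 40.0
  COP = 8.004

8.004


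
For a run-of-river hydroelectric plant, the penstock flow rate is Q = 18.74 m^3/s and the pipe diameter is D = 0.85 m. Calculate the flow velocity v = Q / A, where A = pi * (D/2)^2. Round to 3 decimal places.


Compute pipe cross-sectional area:
  A = pi * (D/2)^2 = pi * (0.85/2)^2 = 0.5675 m^2
Calculate velocity:
  v = Q / A = 18.74 / 0.5675
  v = 33.025 m/s

33.025


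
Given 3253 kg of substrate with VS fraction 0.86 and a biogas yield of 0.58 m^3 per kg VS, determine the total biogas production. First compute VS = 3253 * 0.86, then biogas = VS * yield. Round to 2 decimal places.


Compute volatile solids:
  VS = mass * VS_fraction = 3253 * 0.86 = 2797.58 kg
Calculate biogas volume:
  Biogas = VS * specific_yield = 2797.58 * 0.58
  Biogas = 1622.60 m^3

1622.60


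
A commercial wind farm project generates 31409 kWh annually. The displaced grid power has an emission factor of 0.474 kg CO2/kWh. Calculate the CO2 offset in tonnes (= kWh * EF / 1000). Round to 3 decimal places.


CO2 offset in kg = generation * emission_factor
CO2 offset = 31409 * 0.474 = 14887.87 kg
Convert to tonnes:
  CO2 offset = 14887.87 / 1000 = 14.888 tonnes

14.888


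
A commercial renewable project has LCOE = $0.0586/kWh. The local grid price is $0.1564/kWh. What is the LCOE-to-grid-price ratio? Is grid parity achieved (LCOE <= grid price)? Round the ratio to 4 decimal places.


Compare LCOE to grid price:
  LCOE = $0.0586/kWh, Grid price = $0.1564/kWh
  Ratio = LCOE / grid_price = 0.0586 / 0.1564 = 0.3747
  Grid parity achieved (ratio <= 1)? yes

0.3747


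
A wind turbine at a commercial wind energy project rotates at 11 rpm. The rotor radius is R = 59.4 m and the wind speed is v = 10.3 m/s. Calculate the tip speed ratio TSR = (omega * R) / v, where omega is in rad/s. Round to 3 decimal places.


Convert rotational speed to rad/s:
  omega = 11 * 2 * pi / 60 = 1.1519 rad/s
Compute tip speed:
  v_tip = omega * R = 1.1519 * 59.4 = 68.424 m/s
Tip speed ratio:
  TSR = v_tip / v_wind = 68.424 / 10.3 = 6.643

6.643


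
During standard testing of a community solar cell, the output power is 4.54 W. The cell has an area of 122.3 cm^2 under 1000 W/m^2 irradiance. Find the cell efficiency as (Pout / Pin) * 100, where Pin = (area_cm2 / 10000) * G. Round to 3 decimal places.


First compute the input power:
  Pin = area_cm2 / 10000 * G = 122.3 / 10000 * 1000 = 12.23 W
Then compute efficiency:
  Efficiency = (Pout / Pin) * 100 = (4.54 / 12.23) * 100
  Efficiency = 37.122%

37.122


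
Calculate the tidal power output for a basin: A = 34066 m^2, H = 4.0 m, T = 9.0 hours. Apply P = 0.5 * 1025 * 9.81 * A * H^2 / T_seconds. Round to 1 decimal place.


Convert period to seconds: T = 9.0 * 3600 = 32400.0 s
H^2 = 4.0^2 = 16.0
P = 0.5 * rho * g * A * H^2 / T
P = 0.5 * 1025 * 9.81 * 34066 * 16.0 / 32400.0
P = 84578.3 W

84578.3


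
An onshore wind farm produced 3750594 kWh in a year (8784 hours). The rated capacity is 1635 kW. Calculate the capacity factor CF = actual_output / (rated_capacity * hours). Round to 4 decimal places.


Capacity factor = actual output / maximum possible output
Maximum possible = rated * hours = 1635 * 8784 = 14361840 kWh
CF = 3750594 / 14361840
CF = 0.2611

0.2611


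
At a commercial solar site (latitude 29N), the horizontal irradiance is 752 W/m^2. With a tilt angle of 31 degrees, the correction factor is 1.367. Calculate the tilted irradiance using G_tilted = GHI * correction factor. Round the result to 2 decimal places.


Identify the given values:
  GHI = 752 W/m^2, tilt correction factor = 1.367
Apply the formula G_tilted = GHI * factor:
  G_tilted = 752 * 1.367
  G_tilted = 1027.98 W/m^2

1027.98


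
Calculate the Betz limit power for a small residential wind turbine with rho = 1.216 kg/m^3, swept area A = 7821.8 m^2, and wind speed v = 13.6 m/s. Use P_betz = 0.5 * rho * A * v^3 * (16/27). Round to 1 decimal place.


The Betz coefficient Cp_max = 16/27 = 0.5926
v^3 = 13.6^3 = 2515.456
P_betz = 0.5 * rho * A * v^3 * Cp_max
P_betz = 0.5 * 1.216 * 7821.8 * 2515.456 * 0.5926
P_betz = 7088971.5 W

7088971.5


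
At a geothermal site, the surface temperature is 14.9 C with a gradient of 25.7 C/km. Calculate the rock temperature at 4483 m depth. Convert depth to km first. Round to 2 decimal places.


Convert depth to km: 4483 / 1000 = 4.483 km
Temperature increase = gradient * depth_km = 25.7 * 4.483 = 115.21 C
Temperature at depth = T_surface + delta_T = 14.9 + 115.21
T = 130.11 C

130.11


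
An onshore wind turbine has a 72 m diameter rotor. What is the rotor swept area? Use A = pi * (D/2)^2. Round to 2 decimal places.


Compute the rotor radius:
  r = D / 2 = 72 / 2 = 36.0 m
Calculate swept area:
  A = pi * r^2 = pi * 36.0^2
  A = 4071.50 m^2

4071.50


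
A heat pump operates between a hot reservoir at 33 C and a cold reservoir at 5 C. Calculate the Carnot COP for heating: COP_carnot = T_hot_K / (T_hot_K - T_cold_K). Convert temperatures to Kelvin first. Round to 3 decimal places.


Convert to Kelvin:
  T_hot = 33 + 273.15 = 306.15 K
  T_cold = 5 + 273.15 = 278.15 K
Apply Carnot COP formula:
  COP = T_hot_K / (T_hot_K - T_cold_K) = 306.15 / 28.0
  COP = 10.934

10.934


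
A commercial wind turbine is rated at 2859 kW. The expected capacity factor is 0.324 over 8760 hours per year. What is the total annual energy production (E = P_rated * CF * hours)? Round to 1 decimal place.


Annual energy = rated_kW * capacity_factor * hours_per_year
Given: P_rated = 2859 kW, CF = 0.324, hours = 8760
E = 2859 * 0.324 * 8760
E = 8114528.2 kWh

8114528.2


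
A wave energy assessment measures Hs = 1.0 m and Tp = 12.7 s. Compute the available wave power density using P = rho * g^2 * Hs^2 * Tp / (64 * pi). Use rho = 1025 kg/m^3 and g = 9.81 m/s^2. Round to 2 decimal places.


Apply wave power formula:
  g^2 = 9.81^2 = 96.2361
  Hs^2 = 1.0^2 = 1.0
  Numerator = rho * g^2 * Hs^2 * Tp = 1025 * 96.2361 * 1.0 * 12.7 = 1252753.43
  Denominator = 64 * pi = 201.0619
  P = 1252753.43 / 201.0619 = 6230.68 W/m

6230.68


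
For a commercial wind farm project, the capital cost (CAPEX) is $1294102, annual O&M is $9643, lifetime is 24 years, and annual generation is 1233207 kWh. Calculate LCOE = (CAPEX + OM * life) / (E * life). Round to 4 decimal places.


Total cost = CAPEX + OM * lifetime = 1294102 + 9643 * 24 = 1294102 + 231432 = 1525534
Total generation = annual * lifetime = 1233207 * 24 = 29596968 kWh
LCOE = 1525534 / 29596968
LCOE = 0.0515 $/kWh

0.0515


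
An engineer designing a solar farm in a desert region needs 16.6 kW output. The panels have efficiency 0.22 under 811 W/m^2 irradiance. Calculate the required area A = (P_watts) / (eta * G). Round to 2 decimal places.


Convert target power to watts: P = 16.6 * 1000 = 16600.0 W
Compute denominator: eta * G = 0.22 * 811 = 178.42
Required area A = P / (eta * G) = 16600.0 / 178.42
A = 93.04 m^2

93.04


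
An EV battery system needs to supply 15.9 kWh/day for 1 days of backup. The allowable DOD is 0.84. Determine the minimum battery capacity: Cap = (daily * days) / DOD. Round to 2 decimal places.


Total energy needed = daily * days = 15.9 * 1 = 15.9 kWh
Account for depth of discharge:
  Cap = total_energy / DOD = 15.9 / 0.84
  Cap = 18.93 kWh

18.93


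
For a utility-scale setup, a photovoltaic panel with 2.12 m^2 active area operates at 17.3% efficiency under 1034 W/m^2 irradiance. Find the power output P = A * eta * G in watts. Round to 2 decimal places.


Use the solar power formula P = A * eta * G.
Given: A = 2.12 m^2, eta = 0.173, G = 1034 W/m^2
P = 2.12 * 0.173 * 1034
P = 379.23 W

379.23


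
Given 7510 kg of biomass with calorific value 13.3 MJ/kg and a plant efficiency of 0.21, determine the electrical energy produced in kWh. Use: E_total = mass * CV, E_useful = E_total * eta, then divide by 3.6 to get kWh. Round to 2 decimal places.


Total energy = mass * CV = 7510 * 13.3 = 99883.0 MJ
Useful energy = total * eta = 99883.0 * 0.21 = 20975.43 MJ
Convert to kWh: 20975.43 / 3.6
Useful energy = 5826.51 kWh

5826.51


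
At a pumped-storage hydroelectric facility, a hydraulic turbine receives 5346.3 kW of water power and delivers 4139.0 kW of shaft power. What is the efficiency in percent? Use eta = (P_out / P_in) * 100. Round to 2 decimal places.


Turbine efficiency = (output power / input power) * 100
eta = (4139.0 / 5346.3) * 100
eta = 77.42%

77.42


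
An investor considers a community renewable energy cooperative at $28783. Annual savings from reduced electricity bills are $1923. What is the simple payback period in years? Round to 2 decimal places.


Simple payback period = initial cost / annual savings
Payback = 28783 / 1923
Payback = 14.97 years

14.97


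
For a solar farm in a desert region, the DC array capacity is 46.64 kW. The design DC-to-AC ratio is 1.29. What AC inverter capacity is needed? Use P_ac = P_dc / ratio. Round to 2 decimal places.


The inverter AC capacity is determined by the DC/AC ratio.
Given: P_dc = 46.64 kW, DC/AC ratio = 1.29
P_ac = P_dc / ratio = 46.64 / 1.29
P_ac = 36.16 kW

36.16
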